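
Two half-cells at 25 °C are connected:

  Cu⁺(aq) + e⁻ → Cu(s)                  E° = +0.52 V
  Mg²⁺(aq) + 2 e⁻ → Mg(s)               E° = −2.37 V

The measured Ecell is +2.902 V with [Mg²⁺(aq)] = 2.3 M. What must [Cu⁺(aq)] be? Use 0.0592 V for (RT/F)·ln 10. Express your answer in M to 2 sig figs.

2.4 M

With Cu⁺/Cu at the cathode and Mg²⁺/Mg at the anode, E°cell = +0.52 − (−2.37) = +2.89 V (n = 2).
Rearranging E = E° − (0.0592/n)·log Q gives log Q = 2(+2.89 − (+2.902))/0.0592 = −0.405.
Balancing electrons gives 2 Cu⁺(aq) + Mg(s) → 2 Cu(s) + Mg²⁺(aq); thus Q = [Mg²⁺(aq)] / [Cu⁺(aq)]^2.
Solving for the unknown gives log [Cu⁺(aq)] = 0.383, so [Cu⁺(aq)] ≈ 2.4 M.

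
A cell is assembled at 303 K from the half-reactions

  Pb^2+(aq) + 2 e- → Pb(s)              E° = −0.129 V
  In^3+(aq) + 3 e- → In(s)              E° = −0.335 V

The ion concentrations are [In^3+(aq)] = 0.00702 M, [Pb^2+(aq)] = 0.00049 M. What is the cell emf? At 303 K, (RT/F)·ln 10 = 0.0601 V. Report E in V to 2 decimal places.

Since E°(Pb²⁺/Pb) > E°(In³⁺/In), Pb²⁺/Pb serves as the cathode.
E°cell = E°cat − E°an = −0.129 − (−0.335) = +0.206 V; n = 6.
Balancing gives 3 Pb^2+(aq) + 2 In(s) → 3 Pb(s) + 2 In^3+(aq); hence Q = [In^3+(aq)]^2 / [Pb^2+(aq)]^3 = 4.19×10^5 (log Q = 5.622).
By the Nernst equation, E = +0.206 − (0.0601/6)·(5.622) = +0.15 V.

+0.15 V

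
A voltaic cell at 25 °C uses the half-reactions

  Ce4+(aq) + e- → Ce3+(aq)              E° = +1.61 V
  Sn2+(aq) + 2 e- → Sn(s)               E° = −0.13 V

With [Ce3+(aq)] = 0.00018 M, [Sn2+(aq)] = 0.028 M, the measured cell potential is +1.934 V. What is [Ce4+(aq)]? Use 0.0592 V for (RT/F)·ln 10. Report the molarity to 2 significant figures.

0.057 M

Ce⁴⁺/Ce³⁺ is the cathode (higher E°); E°cell = +1.61 − (−0.13) = +1.74 V with n = 2.
From the Nernst equation, log Q = n(E° − E)/0.0592 = 2·(+1.74 − (+1.934))/0.0592 = −6.554.
For 2 Ce4+(aq) + Sn(s) → 2 Ce3+(aq) + Sn2+(aq), the reaction quotient is Q = ([Ce3+(aq)]^2·[Sn2+(aq)]) / [Ce4+(aq)]^2.
Substituting the known concentrations and solving, log [Ce4+(aq)] = −1.244 and [Ce4+(aq)] = 0.057 M.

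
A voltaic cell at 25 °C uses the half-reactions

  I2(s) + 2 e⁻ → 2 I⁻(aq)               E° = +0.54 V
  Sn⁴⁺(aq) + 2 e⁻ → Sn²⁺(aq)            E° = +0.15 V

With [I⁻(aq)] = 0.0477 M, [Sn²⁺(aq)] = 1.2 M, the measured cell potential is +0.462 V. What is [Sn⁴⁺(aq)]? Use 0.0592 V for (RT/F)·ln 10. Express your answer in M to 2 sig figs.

With I₂/I⁻ at the cathode and Sn⁴⁺/Sn²⁺ at the anode, E°cell = +0.54 − (+0.15) = +0.39 V (n = 2).
Rearranging E = E° − (0.0592/n)·log Q gives log Q = 2(+0.39 − (+0.462))/0.0592 = −2.432.
Balancing electrons gives I2(s) + Sn²⁺(aq) → 2 I⁻(aq) + Sn⁴⁺(aq); thus Q = ([I⁻(aq)]^2·[Sn⁴⁺(aq)]) / [Sn²⁺(aq)].
Substituting the known concentrations and solving, log [Sn⁴⁺(aq)] = 0.290 and [Sn⁴⁺(aq)] = 1.9 M.

1.9 M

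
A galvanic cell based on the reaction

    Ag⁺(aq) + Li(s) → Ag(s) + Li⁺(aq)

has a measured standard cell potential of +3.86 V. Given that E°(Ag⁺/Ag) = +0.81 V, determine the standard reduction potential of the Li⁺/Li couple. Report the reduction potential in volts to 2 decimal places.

−3.05 V

In the reaction as written the Ag⁺/Ag couple is reduced (cathode) and Li⁺/Li is oxidized (anode), so E°cell = E°(Ag⁺/Ag) − E°(Li⁺/Li).
E°(Li⁺/Li) = E°(cathode) − E°cell = +0.81 − (+3.86) = −3.05 V.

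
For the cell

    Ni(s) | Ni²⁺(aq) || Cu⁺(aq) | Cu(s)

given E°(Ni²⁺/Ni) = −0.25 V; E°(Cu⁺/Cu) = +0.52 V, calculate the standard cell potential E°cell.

+0.77 V

By convention the left-hand electrode in cell notation is the anode (oxidation) and the right-hand electrode is the cathode (reduction).
E°cell = E°(right) − E°(left) = +0.52 − (−0.25) = +0.77 V.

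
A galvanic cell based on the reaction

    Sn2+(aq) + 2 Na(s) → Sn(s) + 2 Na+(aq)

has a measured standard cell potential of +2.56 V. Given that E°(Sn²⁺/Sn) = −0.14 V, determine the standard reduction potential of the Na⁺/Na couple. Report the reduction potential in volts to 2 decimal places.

In the reaction as written the Sn²⁺/Sn couple is reduced (cathode) and Na⁺/Na is oxidized (anode), so E°cell = E°(Sn²⁺/Sn) − E°(Na⁺/Na).
E°(Na⁺/Na) = E°(cathode) − E°cell = −0.14 − (+2.56) = −2.70 V.

−2.70 V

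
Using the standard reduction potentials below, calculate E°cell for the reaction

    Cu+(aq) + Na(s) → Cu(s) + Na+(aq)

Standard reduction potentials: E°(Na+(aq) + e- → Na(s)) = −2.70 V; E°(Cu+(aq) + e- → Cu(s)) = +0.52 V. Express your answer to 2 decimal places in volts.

In the reaction as written, Cu+(aq) is reduced (cathode) and Na+(aq) is produced by oxidation at the anode.
E°cell = E°(cathode) − E°(anode) = +0.52 − (−2.70) = +3.22 V.
The positive value indicates the reaction is spontaneous as written.

+3.22 V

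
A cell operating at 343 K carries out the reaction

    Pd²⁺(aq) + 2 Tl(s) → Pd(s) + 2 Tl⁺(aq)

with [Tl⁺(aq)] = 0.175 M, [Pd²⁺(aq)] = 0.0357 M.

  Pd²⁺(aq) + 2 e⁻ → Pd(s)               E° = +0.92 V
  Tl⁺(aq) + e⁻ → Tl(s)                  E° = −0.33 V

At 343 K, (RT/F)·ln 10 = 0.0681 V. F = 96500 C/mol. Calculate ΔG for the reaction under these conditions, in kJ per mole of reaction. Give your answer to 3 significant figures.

−242 kJ/mol

With Pd²⁺/Pd reduced at the cathode, E°cell = +0.92 − (−0.33) = +1.25 V and n = 2.
The reaction quotient is [Tl⁺(aq)]^2 / [Pd²⁺(aq)] = 0.858; by Nernst, E = +1.25 − (0.0681/2)(−0.067) = +1.2523 V.
ΔG = −nFE = −(2)(96500)(+1.2523) J/mol = −242 kJ/mol.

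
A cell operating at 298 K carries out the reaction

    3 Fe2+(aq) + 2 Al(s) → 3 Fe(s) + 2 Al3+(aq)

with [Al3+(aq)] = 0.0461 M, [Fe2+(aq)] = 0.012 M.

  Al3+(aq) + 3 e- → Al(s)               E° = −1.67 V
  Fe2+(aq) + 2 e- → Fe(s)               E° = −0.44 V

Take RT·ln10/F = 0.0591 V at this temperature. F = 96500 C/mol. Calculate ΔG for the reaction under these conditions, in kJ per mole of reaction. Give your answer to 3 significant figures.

−695 kJ/mol

The standard cell potential is −0.44 − (−1.67) = +1.23 V, with n = 6 electrons in the balanced equation.
Q = [Al3+(aq)]^2 / [Fe2+(aq)]^3 = 1.23×10^3, so log Q = 3.090 and E = +1.23 − (0.0591/6)(3.090) = +1.1996 V.
ΔG = −nFE = −(6)(96500)(+1.1996) J/mol = −695 kJ/mol.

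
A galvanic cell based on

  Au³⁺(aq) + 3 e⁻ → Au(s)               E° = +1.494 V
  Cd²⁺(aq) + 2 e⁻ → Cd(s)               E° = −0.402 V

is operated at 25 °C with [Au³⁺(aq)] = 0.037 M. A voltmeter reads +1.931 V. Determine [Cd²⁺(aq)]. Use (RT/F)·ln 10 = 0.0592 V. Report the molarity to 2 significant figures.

Au³⁺/Au is the cathode (higher E°); E°cell = +1.494 − (−0.402) = +1.896 V with n = 6.
Since E = E° − (0.0592/n)·log Q, log Q = n(E° − E)/0.0592 = −3.547.
The balanced reaction is 2 Au³⁺(aq) + 3 Cd(s) → 2 Au(s) + 3 Cd²⁺(aq), so Q = [Cd²⁺(aq)]^3 / [Au³⁺(aq)]^2.
Substituting the known concentrations and solving, log [Cd²⁺(aq)] = −2.137 and [Cd²⁺(aq)] = 0.0073 M.

0.0073 M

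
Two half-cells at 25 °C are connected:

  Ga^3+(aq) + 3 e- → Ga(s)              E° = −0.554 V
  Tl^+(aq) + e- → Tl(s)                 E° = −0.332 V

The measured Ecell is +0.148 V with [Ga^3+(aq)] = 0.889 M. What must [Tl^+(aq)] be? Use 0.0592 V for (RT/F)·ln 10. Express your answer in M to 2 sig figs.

0.054 M

With Tl⁺/Tl at the cathode and Ga³⁺/Ga at the anode, E°cell = −0.332 − (−0.554) = +0.222 V (n = 3).
From the Nernst equation, log Q = n(E° − E)/0.0592 = 3·(+0.222 − (+0.148))/0.0592 = 3.750.
The balanced reaction is 3 Tl^+(aq) + Ga(s) → 3 Tl(s) + Ga^3+(aq), so Q = [Ga^3+(aq)] / [Tl^+(aq)]^3.
Solving for the unknown gives log [Tl^+(aq)] = −1.267, so [Tl^+(aq)] ≈ 0.054 M.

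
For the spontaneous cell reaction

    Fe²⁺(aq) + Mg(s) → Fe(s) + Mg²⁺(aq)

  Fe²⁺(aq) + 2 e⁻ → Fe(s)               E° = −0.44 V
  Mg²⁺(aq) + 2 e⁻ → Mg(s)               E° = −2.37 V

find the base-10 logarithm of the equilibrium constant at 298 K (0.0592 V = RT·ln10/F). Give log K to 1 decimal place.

log K = 65.2

The Fe²⁺/Fe couple is reduced (cathode); E°cell = −0.44 − (−2.37) = +1.93 V with n = 2.
At equilibrium E = 0, so log K = nE°cell / 0.0592 = (2)(+1.93) / 0.0592 = 65.2.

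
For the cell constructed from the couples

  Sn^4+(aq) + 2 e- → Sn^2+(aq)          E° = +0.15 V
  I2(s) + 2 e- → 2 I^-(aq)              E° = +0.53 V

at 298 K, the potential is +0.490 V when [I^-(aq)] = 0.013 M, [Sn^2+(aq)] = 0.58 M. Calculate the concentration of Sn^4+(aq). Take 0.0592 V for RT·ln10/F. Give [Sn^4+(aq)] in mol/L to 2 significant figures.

0.66 M

I₂/I⁻ is the cathode (higher E°); E°cell = +0.53 − (+0.15) = +0.38 V with n = 2.
Since E = E° − (0.0592/n)·log Q, log Q = n(E° − E)/0.0592 = −3.716.
Balancing electrons gives I2(s) + Sn^2+(aq) → 2 I^-(aq) + Sn^4+(aq); thus Q = ([I^-(aq)]^2·[Sn^4+(aq)]) / [Sn^2+(aq)].
Solving for the unknown gives log [Sn^4+(aq)] = −0.180, so [Sn^4+(aq)] ≈ 0.66 M.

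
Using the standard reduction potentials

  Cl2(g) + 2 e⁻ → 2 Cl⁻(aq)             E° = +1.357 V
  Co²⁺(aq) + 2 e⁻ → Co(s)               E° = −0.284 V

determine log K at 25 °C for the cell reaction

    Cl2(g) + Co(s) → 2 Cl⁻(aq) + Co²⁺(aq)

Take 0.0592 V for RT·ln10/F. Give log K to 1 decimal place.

log K = 55.4

The Cl₂/Cl⁻ couple is reduced (cathode); E°cell = +1.357 − (−0.284) = +1.641 V with n = 2.
At equilibrium E = 0, so log K = nE°cell / 0.0592 = (2)(+1.641) / 0.0592 = 55.4.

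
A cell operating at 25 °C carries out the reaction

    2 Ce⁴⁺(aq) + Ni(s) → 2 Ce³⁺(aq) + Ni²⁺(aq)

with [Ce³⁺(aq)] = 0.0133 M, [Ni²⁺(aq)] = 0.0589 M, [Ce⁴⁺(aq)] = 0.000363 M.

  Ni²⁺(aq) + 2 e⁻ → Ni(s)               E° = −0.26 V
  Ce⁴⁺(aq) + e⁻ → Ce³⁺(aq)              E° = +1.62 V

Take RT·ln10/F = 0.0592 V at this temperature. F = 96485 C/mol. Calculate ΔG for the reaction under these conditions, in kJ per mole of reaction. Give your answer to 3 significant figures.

The standard cell potential is +1.62 − (−0.26) = +1.88 V, with n = 2 electrons in the balanced equation.
The reaction quotient is ([Ce³⁺(aq)]^2·[Ni²⁺(aq)]) / [Ce⁴⁺(aq)]^2 = 79.1; by Nernst, E = +1.88 − (0.0592/2)(1.898) = +1.8238 V.
Finally ΔG = −nFE = −(2)(96485 C/mol)(+1.8238 V) = −352 kJ/mol.

−352 kJ/mol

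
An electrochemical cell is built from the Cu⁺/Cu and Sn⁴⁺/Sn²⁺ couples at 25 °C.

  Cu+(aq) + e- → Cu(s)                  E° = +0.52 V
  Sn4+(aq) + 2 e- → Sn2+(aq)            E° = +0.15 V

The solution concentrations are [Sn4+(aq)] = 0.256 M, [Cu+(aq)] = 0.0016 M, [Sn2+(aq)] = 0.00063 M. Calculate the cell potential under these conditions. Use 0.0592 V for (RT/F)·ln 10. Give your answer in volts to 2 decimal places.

+0.13 V

The Cu⁺/Cu couple has the more positive E°, so it is the cathode; Sn⁴⁺/Sn²⁺ is the anode.
E°cell = E°cat − E°an = +0.52 − (+0.15) = +0.37 V; n = 2.
The balanced reaction is 2 Cu+(aq) + Sn2+(aq) → 2 Cu(s) + Sn4+(aq), so Q = [Sn4+(aq)] / ([Cu+(aq)]^2·[Sn2+(aq)]) = 1.59×10^8 and log Q = 8.201.
E = E° − (0.0592/n)·log Q = +0.37 − (0.0592/2)(8.201) = +0.13 V.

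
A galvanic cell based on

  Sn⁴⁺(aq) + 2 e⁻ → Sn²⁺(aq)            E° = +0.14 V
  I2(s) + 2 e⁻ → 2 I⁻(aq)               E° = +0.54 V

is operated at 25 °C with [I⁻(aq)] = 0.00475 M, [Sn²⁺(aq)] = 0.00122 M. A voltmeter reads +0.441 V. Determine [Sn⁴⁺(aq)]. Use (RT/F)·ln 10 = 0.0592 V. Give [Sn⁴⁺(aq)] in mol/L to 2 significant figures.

With I₂/I⁻ at the cathode and Sn⁴⁺/Sn²⁺ at the anode, E°cell = +0.54 − (+0.14) = +0.40 V (n = 2).
From the Nernst equation, log Q = n(E° − E)/0.0592 = 2·(+0.40 − (+0.441))/0.0592 = −1.385.
The balanced reaction is I2(s) + Sn²⁺(aq) → 2 I⁻(aq) + Sn⁴⁺(aq), so Q = ([I⁻(aq)]^2·[Sn⁴⁺(aq)]) / [Sn²⁺(aq)].
Isolating [Sn⁴⁺(aq)] in Q = 10^{−1.385} yields log [Sn⁴⁺(aq)] = 0.348, i.e. 2.2 M.

2.2 M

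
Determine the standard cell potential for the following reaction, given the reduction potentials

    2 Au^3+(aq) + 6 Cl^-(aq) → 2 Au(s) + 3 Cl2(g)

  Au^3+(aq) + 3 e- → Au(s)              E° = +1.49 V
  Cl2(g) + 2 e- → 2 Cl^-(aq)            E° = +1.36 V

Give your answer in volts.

+0.13 V

In the reaction as written, Au^3+(aq) is reduced (cathode) and Cl2(g) is produced by oxidation at the anode.
E°cell = E°(cathode) − E°(anode) = +1.49 − (+1.36) = +0.13 V.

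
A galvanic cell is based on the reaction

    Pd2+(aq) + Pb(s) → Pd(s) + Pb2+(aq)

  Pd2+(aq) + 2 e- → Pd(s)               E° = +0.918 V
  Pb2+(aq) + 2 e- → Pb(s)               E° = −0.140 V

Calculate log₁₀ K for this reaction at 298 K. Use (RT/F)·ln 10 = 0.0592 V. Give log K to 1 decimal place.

The Pd²⁺/Pd couple is reduced (cathode); E°cell = +0.918 − (−0.140) = +1.058 V with n = 2.
At equilibrium E = 0, so log K = nE°cell / 0.0592 = (2)(+1.058) / 0.0592 = 35.7.

log K = 35.7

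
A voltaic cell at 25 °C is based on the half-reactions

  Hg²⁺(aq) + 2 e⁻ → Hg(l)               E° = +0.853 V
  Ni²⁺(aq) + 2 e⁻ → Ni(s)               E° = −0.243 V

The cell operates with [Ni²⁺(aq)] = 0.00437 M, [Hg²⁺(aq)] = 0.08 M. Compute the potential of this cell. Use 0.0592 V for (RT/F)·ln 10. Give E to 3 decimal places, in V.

The Hg²⁺/Hg couple has the more positive E°, so it is the cathode; Ni²⁺/Ni is the anode.
E°cell = +0.853 − (−0.243) = +1.096 V, with n = 2 electrons transferred.
For the overall reaction Hg²⁺(aq) + Ni(s) → Hg(l) + Ni²⁺(aq), Q = [Ni²⁺(aq)] / [Hg²⁺(aq)] = 0.0546, giving log Q = −1.263.
E = E° − (0.0592/n)·log Q = +1.096 − (0.0592/2)(−1.263) = +1.133 V.

+1.133 V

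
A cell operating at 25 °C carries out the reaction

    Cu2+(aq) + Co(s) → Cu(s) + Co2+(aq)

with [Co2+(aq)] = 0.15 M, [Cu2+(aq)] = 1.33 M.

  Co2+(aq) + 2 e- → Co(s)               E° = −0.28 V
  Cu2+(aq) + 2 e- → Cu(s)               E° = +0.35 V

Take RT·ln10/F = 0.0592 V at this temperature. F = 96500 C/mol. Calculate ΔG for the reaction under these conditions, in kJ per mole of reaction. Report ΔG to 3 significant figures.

With Cu²⁺/Cu reduced at the cathode, E°cell = +0.35 − (−0.28) = +0.63 V and n = 2.
Q = [Co2+(aq)] / [Cu2+(aq)] = 0.113, so log Q = −0.948 and E = +0.63 − (0.0592/2)(−0.948) = +0.6581 V.
ΔG = −nFE = −(2)(96500)(+0.6581) J/mol = −127 kJ/mol.

−127 kJ/mol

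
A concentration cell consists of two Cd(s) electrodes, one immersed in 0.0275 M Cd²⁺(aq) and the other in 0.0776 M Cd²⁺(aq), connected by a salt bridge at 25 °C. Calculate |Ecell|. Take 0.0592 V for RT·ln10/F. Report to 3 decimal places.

0.013 V

For a concentration cell E°cell = 0, since both electrodes use the same couple.
The compartment with the higher Cd²⁺(aq) concentration (0.0776 M) acts as the cathode; ions are reduced there and produced at the dilute (0.0275 M) anode.
With n = 2, Ecell = −(0.0592/2)·log([dilute]/[conc]) = −(0.0592/2)·log(0.0275/0.0776) = +0.013 V.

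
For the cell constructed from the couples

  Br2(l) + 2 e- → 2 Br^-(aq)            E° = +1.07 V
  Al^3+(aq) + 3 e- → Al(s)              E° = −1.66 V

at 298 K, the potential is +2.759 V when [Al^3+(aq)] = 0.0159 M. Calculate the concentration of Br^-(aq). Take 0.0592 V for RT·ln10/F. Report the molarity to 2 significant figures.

1.3 M

Br₂/Br⁻ is the cathode (higher E°); E°cell = +1.07 − (−1.66) = +2.73 V with n = 6.
Since E = E° − (0.0592/n)·log Q, log Q = n(E° − E)/0.0592 = −2.939.
Balancing electrons gives 3 Br2(l) + 2 Al(s) → 6 Br^-(aq) + 2 Al^3+(aq); thus Q = [Br^-(aq)]^6·[Al^3+(aq)]^2.
Isolating [Br^-(aq)] in Q = 10^{−2.939} yields log [Br^-(aq)] = 0.110, i.e. 1.3 M.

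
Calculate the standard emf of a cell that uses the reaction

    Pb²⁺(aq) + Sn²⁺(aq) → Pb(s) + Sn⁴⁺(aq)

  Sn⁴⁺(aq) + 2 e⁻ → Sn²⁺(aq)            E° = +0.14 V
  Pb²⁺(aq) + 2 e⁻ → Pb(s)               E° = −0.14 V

−0.28 V

Pb²⁺(aq) gains electrons, so the Pb²⁺/Pb couple is the cathode; the Sn⁴⁺/Sn²⁺ couple is the anode.
E°cell = E°(cathode) − E°(anode) = −0.14 − (+0.14) = −0.28 V.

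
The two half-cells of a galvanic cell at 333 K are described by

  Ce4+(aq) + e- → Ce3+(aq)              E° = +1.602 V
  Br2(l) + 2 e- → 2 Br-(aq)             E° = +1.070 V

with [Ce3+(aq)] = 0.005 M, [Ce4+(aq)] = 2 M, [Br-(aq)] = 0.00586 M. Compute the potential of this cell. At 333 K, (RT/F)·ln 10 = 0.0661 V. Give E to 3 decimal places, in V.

+0.556 V

Since E°(Ce⁴⁺/Ce³⁺) > E°(Br₂/Br⁻), Ce⁴⁺/Ce³⁺ serves as the cathode.
The standard potential is +1.602 − (+1.070) = +0.532 V and the balanced reaction transfers n = 2 electrons.
For the overall reaction 2 Ce4+(aq) + 2 Br-(aq) → 2 Ce3+(aq) + Br2(l), Q = [Ce3+(aq)]^2 / ([Ce4+(aq)]^2·[Br-(aq)]^2) = 0.182, giving log Q = −0.740.
E = E° − (0.0661/n)·log Q = +0.532 − (0.0661/2)(−0.740) = +0.556 V.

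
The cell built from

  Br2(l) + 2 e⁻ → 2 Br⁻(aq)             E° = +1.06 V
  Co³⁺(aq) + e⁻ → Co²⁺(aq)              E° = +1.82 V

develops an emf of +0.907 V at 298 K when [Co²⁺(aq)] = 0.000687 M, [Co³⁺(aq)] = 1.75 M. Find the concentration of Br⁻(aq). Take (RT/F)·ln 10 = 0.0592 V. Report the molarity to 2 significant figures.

The Co³⁺/Co²⁺ couple has the larger reduction potential, so it is the cathode: E°cell = +1.82 − (+1.06) = +0.76 V and n = 2.
Since E = E° − (0.0592/n)·log Q, log Q = n(E° − E)/0.0592 = −4.966.
Balancing electrons gives 2 Co³⁺(aq) + 2 Br⁻(aq) → 2 Co²⁺(aq) + Br2(l); thus Q = [Co²⁺(aq)]^2 / ([Co³⁺(aq)]^2·[Br⁻(aq)]^2).
Isolating [Br⁻(aq)] in Q = 10^{−4.966} yields log [Br⁻(aq)] = −0.923, i.e. 0.12 M.

0.12 M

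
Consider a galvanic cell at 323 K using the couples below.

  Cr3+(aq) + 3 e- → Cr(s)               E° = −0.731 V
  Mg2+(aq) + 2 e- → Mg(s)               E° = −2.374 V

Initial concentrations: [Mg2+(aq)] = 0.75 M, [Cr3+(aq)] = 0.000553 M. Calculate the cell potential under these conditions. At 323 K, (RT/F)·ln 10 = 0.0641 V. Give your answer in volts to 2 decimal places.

+1.58 V

Cr³⁺/Cr is reduced (cathode, E° = −0.731 V) and Mg²⁺/Mg is oxidized (anode).
E°cell = −0.731 − (−2.374) = +1.643 V, with n = 6 electrons transferred.
Balancing gives 2 Cr3+(aq) + 3 Mg(s) → 2 Cr(s) + 3 Mg2+(aq); hence Q = [Mg2+(aq)]^3 / [Cr3+(aq)]^2 = 1.38×10^6 (log Q = 6.140).
By the Nernst equation, E = +1.643 − (0.0641/6)·(6.140) = +1.58 V.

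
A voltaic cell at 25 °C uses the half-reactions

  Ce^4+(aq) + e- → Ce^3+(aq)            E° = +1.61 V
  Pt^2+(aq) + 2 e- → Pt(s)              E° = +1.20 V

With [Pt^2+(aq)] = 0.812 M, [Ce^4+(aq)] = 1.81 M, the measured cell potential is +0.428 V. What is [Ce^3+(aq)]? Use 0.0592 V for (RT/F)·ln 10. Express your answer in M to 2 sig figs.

1.0 M

With Ce⁴⁺/Ce³⁺ at the cathode and Pt²⁺/Pt at the anode, E°cell = +1.61 − (+1.20) = +0.41 V (n = 2).
From the Nernst equation, log Q = n(E° − E)/0.0592 = 2·(+0.41 − (+0.428))/0.0592 = −0.608.
For 2 Ce^4+(aq) + Pt(s) → 2 Ce^3+(aq) + Pt^2+(aq), the reaction quotient is Q = ([Ce^3+(aq)]^2·[Pt^2+(aq)]) / [Ce^4+(aq)]^2.
Solving for the unknown gives log [Ce^3+(aq)] = −0.001, so [Ce^3+(aq)] ≈ 1.0 M.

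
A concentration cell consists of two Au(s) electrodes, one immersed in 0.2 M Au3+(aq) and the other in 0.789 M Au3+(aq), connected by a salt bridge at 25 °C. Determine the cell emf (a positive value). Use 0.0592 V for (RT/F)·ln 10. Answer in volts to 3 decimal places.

For a concentration cell E°cell = 0, since both electrodes use the same couple.
The compartment with the higher Au3+(aq) concentration (0.789 M) acts as the cathode; ions are reduced there and produced at the dilute (0.2 M) anode.
With n = 3, Ecell = −(0.0592/3)·log([dilute]/[conc]) = −(0.0592/3)·log(0.2/0.789) = +0.012 V.

0.012 V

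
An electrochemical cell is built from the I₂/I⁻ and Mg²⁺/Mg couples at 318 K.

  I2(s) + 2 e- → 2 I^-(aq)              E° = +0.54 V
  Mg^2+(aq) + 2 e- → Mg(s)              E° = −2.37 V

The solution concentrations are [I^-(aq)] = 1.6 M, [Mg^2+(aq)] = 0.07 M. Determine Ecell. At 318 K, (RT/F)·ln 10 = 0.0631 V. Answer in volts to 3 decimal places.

+2.934 V

Since E°(I₂/I⁻) > E°(Mg²⁺/Mg), I₂/I⁻ serves as the cathode.
E°cell = +0.54 − (−2.37) = +2.91 V, with n = 2 electrons transferred.
Balancing gives I2(s) + Mg(s) → 2 I^-(aq) + Mg^2+(aq); hence Q = [I^-(aq)]^2·[Mg^2+(aq)] = 0.179 (log Q = −0.747).
E = E° − (0.0631/n)·log Q = +2.91 − (0.0631/2)(−0.747) = +2.934 V.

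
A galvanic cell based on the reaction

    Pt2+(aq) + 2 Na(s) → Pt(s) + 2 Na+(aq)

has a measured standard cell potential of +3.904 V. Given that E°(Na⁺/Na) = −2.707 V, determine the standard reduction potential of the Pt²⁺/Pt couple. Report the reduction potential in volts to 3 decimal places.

In the reaction as written the Pt²⁺/Pt couple is reduced (cathode) and Na⁺/Na is oxidized (anode), so E°cell = E°(Pt²⁺/Pt) − E°(Na⁺/Na).
E°(Pt²⁺/Pt) = E°cell + E°(anode) = +3.904 + (−2.707) = +1.197 V.

+1.197 V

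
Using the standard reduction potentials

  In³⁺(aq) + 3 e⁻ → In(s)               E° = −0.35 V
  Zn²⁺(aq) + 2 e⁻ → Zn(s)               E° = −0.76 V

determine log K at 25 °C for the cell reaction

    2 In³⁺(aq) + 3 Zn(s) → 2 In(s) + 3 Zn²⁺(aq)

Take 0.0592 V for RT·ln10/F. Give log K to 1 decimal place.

log K = 41.6

The In³⁺/In couple is reduced (cathode); E°cell = −0.35 − (−0.76) = +0.41 V with n = 6.
At equilibrium E = 0, so log K = nE°cell / 0.0592 = (6)(+0.41) / 0.0592 = 41.6.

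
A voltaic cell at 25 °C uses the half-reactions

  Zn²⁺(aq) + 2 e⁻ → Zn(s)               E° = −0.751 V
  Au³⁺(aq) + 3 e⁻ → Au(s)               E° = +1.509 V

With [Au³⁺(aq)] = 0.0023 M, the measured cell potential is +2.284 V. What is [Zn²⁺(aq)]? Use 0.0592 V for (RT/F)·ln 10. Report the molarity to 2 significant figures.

0.0027 M

The Au³⁺/Au couple has the larger reduction potential, so it is the cathode: E°cell = +1.509 − (−0.751) = +2.260 V and n = 6.
From the Nernst equation, log Q = n(E° − E)/0.0592 = 6·(+2.260 − (+2.284))/0.0592 = −2.432.
For 2 Au³⁺(aq) + 3 Zn(s) → 2 Au(s) + 3 Zn²⁺(aq), the reaction quotient is Q = [Zn²⁺(aq)]^3 / [Au³⁺(aq)]^2.
Substituting the known concentrations and solving, log [Zn²⁺(aq)] = −2.570 and [Zn²⁺(aq)] = 0.0027 M.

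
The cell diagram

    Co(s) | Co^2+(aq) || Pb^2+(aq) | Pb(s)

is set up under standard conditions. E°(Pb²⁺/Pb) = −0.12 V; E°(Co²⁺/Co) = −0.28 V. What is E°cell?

+0.16 V

By convention the left-hand electrode in cell notation is the anode (oxidation) and the right-hand electrode is the cathode (reduction).
E°cell = E°(right) − E°(left) = −0.12 − (−0.28) = +0.16 V.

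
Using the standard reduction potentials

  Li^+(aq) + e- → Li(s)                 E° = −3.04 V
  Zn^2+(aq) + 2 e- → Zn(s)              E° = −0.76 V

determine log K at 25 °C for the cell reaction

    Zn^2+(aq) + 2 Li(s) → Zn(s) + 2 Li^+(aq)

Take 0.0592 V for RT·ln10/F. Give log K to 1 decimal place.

The Zn²⁺/Zn couple is reduced (cathode); E°cell = −0.76 − (−3.04) = +2.28 V with n = 2.
At equilibrium E = 0, so log K = nE°cell / 0.0592 = (2)(+2.28) / 0.0592 = 77.0.

log K = 77.0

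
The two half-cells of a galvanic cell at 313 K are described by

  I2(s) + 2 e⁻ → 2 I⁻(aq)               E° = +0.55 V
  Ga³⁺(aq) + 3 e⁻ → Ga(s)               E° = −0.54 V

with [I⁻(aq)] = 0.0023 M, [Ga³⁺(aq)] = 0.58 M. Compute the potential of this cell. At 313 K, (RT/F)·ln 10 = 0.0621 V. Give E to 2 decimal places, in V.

+1.26 V

The I₂/I⁻ couple has the more positive E°, so it is the cathode; Ga³⁺/Ga is the anode.
E°cell = E°cat − E°an = +0.55 − (−0.54) = +1.09 V; n = 6.
Balancing gives 3 I2(s) + 2 Ga(s) → 6 I⁻(aq) + 2 Ga³⁺(aq); hence Q = [I⁻(aq)]^6·[Ga³⁺(aq)]^2 = 4.98×10^−17 (log Q = −16.303).
E = E° − (0.0621/n)·log Q = +1.09 − (0.0621/6)(−16.303) = +1.26 V.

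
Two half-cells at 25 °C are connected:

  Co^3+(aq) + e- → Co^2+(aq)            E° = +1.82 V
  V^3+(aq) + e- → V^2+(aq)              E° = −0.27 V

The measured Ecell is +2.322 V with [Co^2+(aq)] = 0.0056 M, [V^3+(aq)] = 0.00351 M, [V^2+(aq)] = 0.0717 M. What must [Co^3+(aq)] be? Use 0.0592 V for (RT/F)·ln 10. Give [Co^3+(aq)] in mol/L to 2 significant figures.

2.3 M

The Co³⁺/Co²⁺ couple has the larger reduction potential, so it is the cathode: E°cell = +1.82 − (−0.27) = +2.09 V and n = 1.
Since E = E° − (0.0592/n)·log Q, log Q = n(E° − E)/0.0592 = −3.919.
The balanced reaction is Co^3+(aq) + V^2+(aq) → Co^2+(aq) + V^3+(aq), so Q = ([Co^2+(aq)]·[V^3+(aq)]) / ([Co^3+(aq)]·[V^2+(aq)]).
Substituting the known concentrations and solving, log [Co^3+(aq)] = 0.357 and [Co^3+(aq)] = 2.3 M.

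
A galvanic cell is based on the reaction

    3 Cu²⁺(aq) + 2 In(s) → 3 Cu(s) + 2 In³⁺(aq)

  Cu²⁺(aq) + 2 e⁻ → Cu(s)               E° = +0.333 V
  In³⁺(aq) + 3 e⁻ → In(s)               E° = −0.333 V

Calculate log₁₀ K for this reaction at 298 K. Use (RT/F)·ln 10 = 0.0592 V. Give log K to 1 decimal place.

The Cu²⁺/Cu couple is reduced (cathode); E°cell = +0.333 − (−0.333) = +0.666 V with n = 6.
At equilibrium E = 0, so log K = nE°cell / 0.0592 = (6)(+0.666) / 0.0592 = 67.5.

log K = 67.5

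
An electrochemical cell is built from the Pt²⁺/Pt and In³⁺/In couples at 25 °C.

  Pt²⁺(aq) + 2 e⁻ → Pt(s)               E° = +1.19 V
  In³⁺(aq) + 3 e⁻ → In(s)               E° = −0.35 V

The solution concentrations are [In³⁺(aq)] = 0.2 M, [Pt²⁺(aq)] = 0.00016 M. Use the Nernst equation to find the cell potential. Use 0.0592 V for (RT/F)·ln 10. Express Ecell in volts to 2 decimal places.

+1.44 V

Since E°(Pt²⁺/Pt) > E°(In³⁺/In), Pt²⁺/Pt serves as the cathode.
E°cell = E°cat − E°an = +1.19 − (−0.35) = +1.54 V; n = 6.
Balancing gives 3 Pt²⁺(aq) + 2 In(s) → 3 Pt(s) + 2 In³⁺(aq); hence Q = [In³⁺(aq)]^2 / [Pt²⁺(aq)]^3 = 9.77×10^9 (log Q = 9.990).
By the Nernst equation, E = +1.54 − (0.0592/6)·(9.990) = +1.44 V.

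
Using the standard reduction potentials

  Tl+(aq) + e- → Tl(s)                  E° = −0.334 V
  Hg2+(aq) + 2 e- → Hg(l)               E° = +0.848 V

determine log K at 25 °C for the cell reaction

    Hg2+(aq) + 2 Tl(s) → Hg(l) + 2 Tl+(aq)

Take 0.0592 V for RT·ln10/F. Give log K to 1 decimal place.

log K = 39.9

The Hg²⁺/Hg couple is reduced (cathode); E°cell = +0.848 − (−0.334) = +1.182 V with n = 2.
At equilibrium E = 0, so log K = nE°cell / 0.0592 = (2)(+1.182) / 0.0592 = 39.9.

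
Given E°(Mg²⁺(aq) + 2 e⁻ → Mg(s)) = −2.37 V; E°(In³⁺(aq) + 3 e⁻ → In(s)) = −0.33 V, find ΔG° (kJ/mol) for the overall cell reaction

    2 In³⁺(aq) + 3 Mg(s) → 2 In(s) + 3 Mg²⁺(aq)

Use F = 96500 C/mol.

−1181 kJ/mol

In the reaction as written In³⁺(aq) is reduced, so the In³⁺/In couple is the cathode and Mg²⁺/Mg is the anode.
E°cell = −0.33 − (−2.37) = +2.04 V; balancing electrons gives n = 6.
ΔG° = −nFE°cell = −(6)(96500)(+2.04) J/mol = −1181 kJ/mol.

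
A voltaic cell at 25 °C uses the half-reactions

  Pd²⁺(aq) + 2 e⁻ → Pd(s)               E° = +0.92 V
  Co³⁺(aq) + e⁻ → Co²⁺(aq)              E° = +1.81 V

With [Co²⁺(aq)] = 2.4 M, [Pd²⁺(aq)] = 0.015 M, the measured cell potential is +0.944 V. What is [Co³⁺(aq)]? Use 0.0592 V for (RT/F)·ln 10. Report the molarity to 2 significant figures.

Co³⁺/Co²⁺ is the cathode (higher E°); E°cell = +1.81 − (+0.92) = +0.89 V with n = 2.
Since E = E° − (0.0592/n)·log Q, log Q = n(E° − E)/0.0592 = −1.824.
The balanced reaction is 2 Co³⁺(aq) + Pd(s) → 2 Co²⁺(aq) + Pd²⁺(aq), so Q = ([Co²⁺(aq)]^2·[Pd²⁺(aq)]) / [Co³⁺(aq)]^2.
Substituting the known concentrations and solving, log [Co³⁺(aq)] = 0.380 and [Co³⁺(aq)] = 2.4 M.

2.4 M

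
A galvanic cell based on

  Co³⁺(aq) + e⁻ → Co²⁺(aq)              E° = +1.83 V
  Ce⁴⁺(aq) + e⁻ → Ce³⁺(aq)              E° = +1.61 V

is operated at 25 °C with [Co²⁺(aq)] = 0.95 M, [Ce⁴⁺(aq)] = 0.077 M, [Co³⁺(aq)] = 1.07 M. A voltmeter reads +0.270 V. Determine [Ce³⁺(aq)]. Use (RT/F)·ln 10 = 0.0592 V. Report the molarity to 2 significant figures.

0.48 M

The Co³⁺/Co²⁺ couple has the larger reduction potential, so it is the cathode: E°cell = +1.83 − (+1.61) = +0.22 V and n = 1.
Since E = E° − (0.0592/n)·log Q, log Q = n(E° − E)/0.0592 = −0.845.
For Co³⁺(aq) + Ce³⁺(aq) → Co²⁺(aq) + Ce⁴⁺(aq), the reaction quotient is Q = ([Co²⁺(aq)]·[Ce⁴⁺(aq)]) / ([Co³⁺(aq)]·[Ce³⁺(aq)]).
Substituting the known concentrations and solving, log [Ce³⁺(aq)] = −0.320 and [Ce³⁺(aq)] = 0.48 M.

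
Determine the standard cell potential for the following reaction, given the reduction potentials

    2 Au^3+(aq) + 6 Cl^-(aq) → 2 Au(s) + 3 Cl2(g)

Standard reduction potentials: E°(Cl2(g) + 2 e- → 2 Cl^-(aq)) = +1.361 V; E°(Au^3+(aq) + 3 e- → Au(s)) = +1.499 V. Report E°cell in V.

Au^3+(aq) gains electrons, so the Au³⁺/Au couple is the cathode; the Cl₂/Cl⁻ couple is the anode.
E°cell = E°(cathode) − E°(anode) = +1.499 − (+1.361) = +0.138 V.

+0.138 V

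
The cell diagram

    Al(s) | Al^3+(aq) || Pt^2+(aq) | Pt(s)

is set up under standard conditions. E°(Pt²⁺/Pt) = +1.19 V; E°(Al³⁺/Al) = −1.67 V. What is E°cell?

+2.86 V

By convention the left-hand electrode in cell notation is the anode (oxidation) and the right-hand electrode is the cathode (reduction).
E°cell = E°(right) − E°(left) = +1.19 − (−1.67) = +2.86 V.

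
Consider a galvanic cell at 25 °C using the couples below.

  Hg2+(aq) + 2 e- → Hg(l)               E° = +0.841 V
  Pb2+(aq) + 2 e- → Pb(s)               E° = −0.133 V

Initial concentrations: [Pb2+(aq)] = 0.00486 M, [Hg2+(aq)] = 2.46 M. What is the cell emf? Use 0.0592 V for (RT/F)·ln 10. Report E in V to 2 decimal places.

The Hg²⁺/Hg couple has the more positive E°, so it is the cathode; Pb²⁺/Pb is the anode.
E°cell = +0.841 − (−0.133) = +0.974 V, with n = 2 electrons transferred.
For the overall reaction Hg2+(aq) + Pb(s) → Hg(l) + Pb2+(aq), Q = [Pb2+(aq)] / [Hg2+(aq)] = 0.00198, giving log Q = −2.704.
Applying E = E° − (RT ln10/nF)·log Q gives +0.974 − (0.0592/2)(−2.704) = +1.05 V.

+1.05 V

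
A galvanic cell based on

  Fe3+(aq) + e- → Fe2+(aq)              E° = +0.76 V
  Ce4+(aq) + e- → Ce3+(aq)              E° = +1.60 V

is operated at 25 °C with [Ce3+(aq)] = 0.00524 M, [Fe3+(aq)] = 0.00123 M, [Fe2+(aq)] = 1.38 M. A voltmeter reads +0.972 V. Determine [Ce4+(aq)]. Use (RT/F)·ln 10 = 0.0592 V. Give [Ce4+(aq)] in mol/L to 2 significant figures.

Ce⁴⁺/Ce³⁺ is the cathode (higher E°); E°cell = +1.60 − (+0.76) = +0.84 V with n = 1.
Since E = E° − (0.0592/n)·log Q, log Q = n(E° − E)/0.0592 = −2.230.
For Ce4+(aq) + Fe2+(aq) → Ce3+(aq) + Fe3+(aq), the reaction quotient is Q = ([Ce3+(aq)]·[Fe3+(aq)]) / ([Ce4+(aq)]·[Fe2+(aq)]).
Solving for the unknown gives log [Ce4+(aq)] = −3.101, so [Ce4+(aq)] ≈ 0.00079 M.

0.00079 M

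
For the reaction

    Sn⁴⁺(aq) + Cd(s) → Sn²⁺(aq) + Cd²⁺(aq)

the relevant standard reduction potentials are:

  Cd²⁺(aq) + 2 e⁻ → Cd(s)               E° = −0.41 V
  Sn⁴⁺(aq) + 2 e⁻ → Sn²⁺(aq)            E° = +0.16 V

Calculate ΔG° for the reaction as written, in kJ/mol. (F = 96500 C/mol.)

−110 kJ/mol

In the reaction as written Sn⁴⁺(aq) is reduced, so the Sn⁴⁺/Sn²⁺ couple is the cathode and Cd²⁺/Cd is the anode.
E°cell = +0.16 − (−0.41) = +0.57 V; balancing electrons gives n = 2.
ΔG° = −nFE°cell = −(2)(96500)(+0.57) J/mol = −110 kJ/mol.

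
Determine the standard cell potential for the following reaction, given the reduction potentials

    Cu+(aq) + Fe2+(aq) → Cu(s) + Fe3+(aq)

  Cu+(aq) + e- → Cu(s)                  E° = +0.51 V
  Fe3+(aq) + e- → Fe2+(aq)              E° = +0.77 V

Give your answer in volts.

−0.26 V

In the reaction as written, Cu+(aq) is reduced (cathode) and Fe3+(aq) is produced by oxidation at the anode.
E°cell = E°(cathode) − E°(anode) = +0.51 − (+0.77) = −0.26 V.
The negative E°cell means the reaction is non-spontaneous in the direction written.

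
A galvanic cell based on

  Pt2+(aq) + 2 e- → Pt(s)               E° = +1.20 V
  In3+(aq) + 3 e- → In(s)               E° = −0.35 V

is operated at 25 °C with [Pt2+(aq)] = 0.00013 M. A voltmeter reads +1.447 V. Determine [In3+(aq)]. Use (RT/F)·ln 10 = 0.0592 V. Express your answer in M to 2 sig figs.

The Pt²⁺/Pt couple has the larger reduction potential, so it is the cathode: E°cell = +1.20 − (−0.35) = +1.55 V and n = 6.
Since E = E° − (0.0592/n)·log Q, log Q = n(E° − E)/0.0592 = 10.439.
The balanced reaction is 3 Pt2+(aq) + 2 In(s) → 3 Pt(s) + 2 In3+(aq), so Q = [In3+(aq)]^2 / [Pt2+(aq)]^3.
Solving for the unknown gives log [In3+(aq)] = −0.610, so [In3+(aq)] ≈ 0.25 M.

0.25 M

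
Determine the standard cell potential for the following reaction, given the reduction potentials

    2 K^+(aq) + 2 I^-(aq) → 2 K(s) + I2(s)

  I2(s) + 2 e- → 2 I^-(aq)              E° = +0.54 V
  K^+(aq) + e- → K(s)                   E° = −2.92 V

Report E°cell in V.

−3.46 V

K^+(aq) gains electrons, so the K⁺/K couple is the cathode; the I₂/I⁻ couple is the anode.
E°cell = E°(cathode) − E°(anode) = −2.92 − (+0.54) = −3.46 V.
The negative E°cell means the reaction is non-spontaneous in the direction written.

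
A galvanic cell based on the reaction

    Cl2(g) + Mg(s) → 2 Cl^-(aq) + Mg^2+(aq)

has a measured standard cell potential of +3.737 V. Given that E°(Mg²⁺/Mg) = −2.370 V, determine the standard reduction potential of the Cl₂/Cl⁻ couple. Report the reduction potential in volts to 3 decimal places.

In the reaction as written the Cl₂/Cl⁻ couple is reduced (cathode) and Mg²⁺/Mg is oxidized (anode), so E°cell = E°(Cl₂/Cl⁻) − E°(Mg²⁺/Mg).
E°(Cl₂/Cl⁻) = E°cell + E°(anode) = +3.737 + (−2.370) = +1.367 V.

+1.367 V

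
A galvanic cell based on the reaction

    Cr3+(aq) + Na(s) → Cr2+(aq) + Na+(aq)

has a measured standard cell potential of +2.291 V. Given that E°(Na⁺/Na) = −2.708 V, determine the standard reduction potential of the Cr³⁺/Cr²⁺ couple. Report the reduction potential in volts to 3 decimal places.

In the reaction as written the Cr³⁺/Cr²⁺ couple is reduced (cathode) and Na⁺/Na is oxidized (anode), so E°cell = E°(Cr³⁺/Cr²⁺) − E°(Na⁺/Na).
E°(Cr³⁺/Cr²⁺) = E°cell + E°(anode) = +2.291 + (−2.708) = −0.417 V.

−0.417 V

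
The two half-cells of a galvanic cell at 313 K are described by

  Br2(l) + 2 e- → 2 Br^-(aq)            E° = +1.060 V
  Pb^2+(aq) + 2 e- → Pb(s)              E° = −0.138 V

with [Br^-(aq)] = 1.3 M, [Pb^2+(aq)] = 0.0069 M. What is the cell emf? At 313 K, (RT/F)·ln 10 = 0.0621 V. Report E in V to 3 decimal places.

+1.258 V

The Br₂/Br⁻ couple has the more positive E°, so it is the cathode; Pb²⁺/Pb is the anode.
The standard potential is +1.060 − (−0.138) = +1.198 V and the balanced reaction transfers n = 2 electrons.
The balanced reaction is Br2(l) + Pb(s) → 2 Br^-(aq) + Pb^2+(aq), so Q = [Br^-(aq)]^2·[Pb^2+(aq)] = 0.0117 and log Q = −1.933.
E = E° − (0.0621/n)·log Q = +1.198 − (0.0621/2)(−1.933) = +1.258 V.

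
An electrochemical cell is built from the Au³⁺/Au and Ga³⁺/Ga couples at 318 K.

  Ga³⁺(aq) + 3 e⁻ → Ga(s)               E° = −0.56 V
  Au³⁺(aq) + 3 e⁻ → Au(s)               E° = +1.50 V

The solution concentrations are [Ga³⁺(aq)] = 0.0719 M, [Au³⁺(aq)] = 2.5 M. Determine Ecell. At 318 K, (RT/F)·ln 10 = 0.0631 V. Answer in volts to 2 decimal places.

Au³⁺/Au is reduced (cathode, E° = +1.50 V) and Ga³⁺/Ga is oxidized (anode).
E°cell = +1.50 − (−0.56) = +2.06 V, with n = 3 electrons transferred.
For the overall reaction Au³⁺(aq) + Ga(s) → Au(s) + Ga³⁺(aq), Q = [Ga³⁺(aq)] / [Au³⁺(aq)] = 0.0288, giving log Q = −1.541.
Applying E = E° − (RT ln10/nF)·log Q gives +2.06 − (0.0631/3)(−1.541) = +2.09 V.

+2.09 V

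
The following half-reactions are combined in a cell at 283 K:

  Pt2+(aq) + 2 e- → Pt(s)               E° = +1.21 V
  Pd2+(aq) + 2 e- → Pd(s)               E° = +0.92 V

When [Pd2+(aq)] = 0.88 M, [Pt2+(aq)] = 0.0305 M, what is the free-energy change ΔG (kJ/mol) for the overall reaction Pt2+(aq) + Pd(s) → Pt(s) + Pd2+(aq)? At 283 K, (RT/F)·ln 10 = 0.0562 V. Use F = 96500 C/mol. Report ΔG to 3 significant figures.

With Pt²⁺/Pt reduced at the cathode, E°cell = +1.21 − (+0.92) = +0.29 V and n = 2.
Q = [Pd2+(aq)] / [Pt2+(aq)] = 28.9, so log Q = 1.460 and E = +0.29 − (0.0562/2)(1.460) = +0.2490 V.
Then ΔG = −nFE = −2 × 96500 × +0.2490 J/mol = −48.1 kJ/mol.

−48.1 kJ/mol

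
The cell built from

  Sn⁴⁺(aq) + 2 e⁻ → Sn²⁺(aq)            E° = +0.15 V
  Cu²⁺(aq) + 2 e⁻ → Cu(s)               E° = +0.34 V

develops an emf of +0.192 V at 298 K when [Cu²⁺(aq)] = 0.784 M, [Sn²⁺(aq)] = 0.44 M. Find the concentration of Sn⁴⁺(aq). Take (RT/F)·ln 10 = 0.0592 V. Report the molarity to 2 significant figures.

Cu²⁺/Cu is the cathode (higher E°); E°cell = +0.34 − (+0.15) = +0.19 V with n = 2.
From the Nernst equation, log Q = n(E° − E)/0.0592 = 2·(+0.19 − (+0.192))/0.0592 = −0.068.
The balanced reaction is Cu²⁺(aq) + Sn²⁺(aq) → Cu(s) + Sn⁴⁺(aq), so Q = [Sn⁴⁺(aq)] / ([Cu²⁺(aq)]·[Sn²⁺(aq)]).
Isolating [Sn⁴⁺(aq)] in Q = 10^{−0.068} yields log [Sn⁴⁺(aq)] = −0.530, i.e. 0.30 M.

0.30 M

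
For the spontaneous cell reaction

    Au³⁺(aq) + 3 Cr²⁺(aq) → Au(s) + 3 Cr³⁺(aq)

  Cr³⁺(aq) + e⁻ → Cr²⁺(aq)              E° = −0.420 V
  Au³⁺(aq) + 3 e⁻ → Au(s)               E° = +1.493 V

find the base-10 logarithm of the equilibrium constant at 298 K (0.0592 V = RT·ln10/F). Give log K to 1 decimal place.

log K = 96.9

The Au³⁺/Au couple is reduced (cathode); E°cell = +1.493 − (−0.420) = +1.913 V with n = 3.
At equilibrium E = 0, so log K = nE°cell / 0.0592 = (3)(+1.913) / 0.0592 = 96.9.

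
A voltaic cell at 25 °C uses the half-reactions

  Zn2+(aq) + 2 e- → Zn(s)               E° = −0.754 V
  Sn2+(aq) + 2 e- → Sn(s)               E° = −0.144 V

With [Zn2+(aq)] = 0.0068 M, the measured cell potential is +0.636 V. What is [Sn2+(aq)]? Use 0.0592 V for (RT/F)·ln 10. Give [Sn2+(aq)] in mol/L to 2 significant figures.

0.051 M

The Sn²⁺/Sn couple has the larger reduction potential, so it is the cathode: E°cell = −0.144 − (−0.754) = +0.610 V and n = 2.
From the Nernst equation, log Q = n(E° − E)/0.0592 = 2·(+0.610 − (+0.636))/0.0592 = −0.878.
For Sn2+(aq) + Zn(s) → Sn(s) + Zn2+(aq), the reaction quotient is Q = [Zn2+(aq)] / [Sn2+(aq)].
Substituting the known concentrations and solving, log [Sn2+(aq)] = −1.289 and [Sn2+(aq)] = 0.051 M.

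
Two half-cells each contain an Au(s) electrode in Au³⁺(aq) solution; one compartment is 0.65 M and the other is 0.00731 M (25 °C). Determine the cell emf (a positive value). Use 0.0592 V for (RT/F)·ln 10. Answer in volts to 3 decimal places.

For a concentration cell E°cell = 0, since both electrodes use the same couple.
The compartment with the higher Au³⁺(aq) concentration (0.65 M) acts as the cathode; ions are reduced there and produced at the dilute (0.00731 M) anode.
With n = 3, Ecell = −(0.0592/3)·log([dilute]/[conc]) = −(0.0592/3)·log(0.00731/0.65) = +0.038 V.

0.038 V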